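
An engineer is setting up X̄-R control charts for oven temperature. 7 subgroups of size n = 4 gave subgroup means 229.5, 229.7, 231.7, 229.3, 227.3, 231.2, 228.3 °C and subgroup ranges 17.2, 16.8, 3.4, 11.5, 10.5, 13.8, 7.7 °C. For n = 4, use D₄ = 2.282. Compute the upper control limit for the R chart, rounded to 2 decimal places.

R̄ = (17.2 + 16.8 + 3.4 + 11.5 + 10.5 + 13.8 + 7.7) / 7 = 80.9000 / 7 = 11.5571
UCL_R = D₄·R̄ = 2.282 × 11.5571 = 26.3734

26.37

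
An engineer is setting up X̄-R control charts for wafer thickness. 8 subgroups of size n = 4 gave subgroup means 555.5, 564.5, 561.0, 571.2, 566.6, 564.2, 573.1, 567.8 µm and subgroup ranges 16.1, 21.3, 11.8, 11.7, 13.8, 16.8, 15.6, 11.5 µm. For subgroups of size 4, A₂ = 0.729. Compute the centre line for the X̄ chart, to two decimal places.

X̄̄ = (555.5 + 564.5 + 561.0 + 571.2 + 566.6 + 564.2 + 573.1 + 567.8) / 8 = 4523.9000 / 8 = 565.4875
CL = X̄̄ = 565.4875

565.49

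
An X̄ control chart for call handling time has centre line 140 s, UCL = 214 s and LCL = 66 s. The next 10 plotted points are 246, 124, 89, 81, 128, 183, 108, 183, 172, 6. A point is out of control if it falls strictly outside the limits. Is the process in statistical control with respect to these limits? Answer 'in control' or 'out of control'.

Compare each point to [66, 214]: sample 1 = 246 > UCL; sample 10 = 6 < LCL.

out of control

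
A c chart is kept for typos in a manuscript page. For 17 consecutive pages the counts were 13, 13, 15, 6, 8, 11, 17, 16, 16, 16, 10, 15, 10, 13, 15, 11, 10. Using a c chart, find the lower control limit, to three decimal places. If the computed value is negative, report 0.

c̄ = (13 + 13 + 15 + 6 + 8 + 11 + 17 + 16 + 16 + 16 + 10 + 15 + 10 + 13 + 15 + 11 + 10) / 17 = 215 / 17 = 12.6471
LCL = c̄ − 3√c̄ = 12.6471 − 3 × 3.5563 = 1.9782

1.978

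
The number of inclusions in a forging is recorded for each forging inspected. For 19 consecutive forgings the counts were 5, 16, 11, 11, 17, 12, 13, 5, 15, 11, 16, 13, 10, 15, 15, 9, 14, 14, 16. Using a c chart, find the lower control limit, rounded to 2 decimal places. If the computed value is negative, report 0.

1.91

c̄ = (5 + 16 + 11 + 11 + 17 + 12 + 13 + 5 + 15 + 11 + 16 + 13 + 10 + 15 + 15 + 9 + 14 + 14 + 16) / 19 = 238 / 19 = 12.5263
LCL = c̄ − 3√c̄ = 12.5263 − 3 × 3.5393 = 1.9086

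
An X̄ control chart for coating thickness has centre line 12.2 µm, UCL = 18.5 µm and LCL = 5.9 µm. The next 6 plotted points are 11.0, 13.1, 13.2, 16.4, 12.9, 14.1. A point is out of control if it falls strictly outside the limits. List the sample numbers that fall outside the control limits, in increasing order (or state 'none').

All 6 points lie within [5.9, 18.5].

none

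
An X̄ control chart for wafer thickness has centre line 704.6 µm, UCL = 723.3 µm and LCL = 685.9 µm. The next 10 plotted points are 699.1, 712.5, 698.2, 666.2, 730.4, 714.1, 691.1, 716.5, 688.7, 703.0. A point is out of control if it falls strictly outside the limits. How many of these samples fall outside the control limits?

Compare each point to [685.9, 723.3]: sample 4 = 666.2 < LCL; sample 5 = 730.4 > UCL.

2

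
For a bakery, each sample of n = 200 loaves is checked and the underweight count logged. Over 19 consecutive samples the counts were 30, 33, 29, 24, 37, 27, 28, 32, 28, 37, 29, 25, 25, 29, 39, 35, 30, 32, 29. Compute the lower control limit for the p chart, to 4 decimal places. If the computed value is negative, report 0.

0.0759

p̄ = Σdᵢ / (k·n) = 578 / (19 × 200) = 0.15211
LCL = p̄ − 3·√(p̄(1−p̄)/n) = 0.15211 − 3 × 0.02539 = 0.07592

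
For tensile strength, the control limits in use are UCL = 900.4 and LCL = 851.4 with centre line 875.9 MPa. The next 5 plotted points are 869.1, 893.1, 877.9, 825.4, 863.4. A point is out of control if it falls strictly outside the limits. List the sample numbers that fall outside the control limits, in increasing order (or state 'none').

4

Compare each point to [851.4, 900.4]: sample 4 = 825.4 < LCL.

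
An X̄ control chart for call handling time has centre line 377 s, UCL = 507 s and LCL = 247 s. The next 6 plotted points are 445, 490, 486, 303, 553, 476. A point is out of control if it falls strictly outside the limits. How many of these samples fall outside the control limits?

1

Compare each point to [247, 507]: sample 5 = 553 > UCL.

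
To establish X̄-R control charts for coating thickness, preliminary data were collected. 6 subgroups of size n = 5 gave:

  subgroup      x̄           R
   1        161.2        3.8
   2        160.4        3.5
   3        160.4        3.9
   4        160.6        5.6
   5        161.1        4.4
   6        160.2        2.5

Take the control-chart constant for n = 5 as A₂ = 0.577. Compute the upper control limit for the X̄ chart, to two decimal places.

X̄̄ = (161.2 + 160.4 + 160.4 + 160.6 + 161.1 + 160.2) / 6 = 963.9000 / 6 = 160.6500
R̄ = (3.8 + 3.5 + 3.9 + 5.6 + 4.4 + 2.5) / 6 = 23.7000 / 6 = 3.9500
UCL = X̄̄ + A₂·R̄ = 160.6500 + 0.577 × 3.9500 = 162.9291

162.93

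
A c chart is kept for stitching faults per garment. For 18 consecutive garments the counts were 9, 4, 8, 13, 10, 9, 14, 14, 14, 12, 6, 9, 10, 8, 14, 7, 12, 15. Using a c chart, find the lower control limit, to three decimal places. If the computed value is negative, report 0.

0.749

c̄ = (9 + 4 + 8 + 13 + 10 + 9 + 14 + 14 + 14 + 12 + 6 + 9 + 10 + 8 + 14 + 7 + 12 + 15) / 18 = 188 / 18 = 10.4444
LCL = c̄ − 3√c̄ = 10.4444 − 3 × 3.2318 = 0.7491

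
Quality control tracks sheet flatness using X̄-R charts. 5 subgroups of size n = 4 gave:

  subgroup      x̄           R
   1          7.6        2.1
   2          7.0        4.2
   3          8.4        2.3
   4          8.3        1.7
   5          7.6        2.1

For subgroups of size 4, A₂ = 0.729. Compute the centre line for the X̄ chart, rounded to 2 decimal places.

X̄̄ = (7.6 + 7.0 + 8.4 + 8.3 + 7.6) / 5 = 38.9000 / 5 = 7.7800
CL = X̄̄ = 7.7800

7.78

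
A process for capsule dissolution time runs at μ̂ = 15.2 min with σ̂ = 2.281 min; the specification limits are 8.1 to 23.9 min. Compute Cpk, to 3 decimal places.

1.038

Cpu = (USL − μ̂) / (3σ̂) = (23.9 − 15.2) / (3 × 2.281) = 1.2714; Cpl = (μ̂ − LSL) / (3σ̂) = (15.2 − 8.1) / (3 × 2.281) = 1.0376; Cpk = min(Cpu, Cpl) = 1.0376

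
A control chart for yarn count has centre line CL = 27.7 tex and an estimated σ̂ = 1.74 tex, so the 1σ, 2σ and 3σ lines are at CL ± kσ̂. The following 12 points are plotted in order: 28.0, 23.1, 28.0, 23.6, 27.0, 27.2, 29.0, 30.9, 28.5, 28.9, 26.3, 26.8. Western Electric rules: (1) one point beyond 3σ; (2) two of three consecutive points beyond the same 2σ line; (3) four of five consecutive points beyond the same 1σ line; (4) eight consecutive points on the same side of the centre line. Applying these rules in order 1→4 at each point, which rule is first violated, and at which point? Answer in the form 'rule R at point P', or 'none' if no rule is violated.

rule 2 at point 4

Zone of each point (C = within 1σ̂, B = 1σ̂–2σ̂, A = 2σ̂–3σ̂, * = beyond 3σ̂; sign = side of CL): 1:+C, 2:-A, 3:+C, 4:-A, 5:-C, 6:-C, 7:+C, 8:+B, 9:+C, 10:+C, 11:-C, 12:-C
Rule 2 (two of three consecutive points beyond the same 2σ limit) is satisfied at point 4.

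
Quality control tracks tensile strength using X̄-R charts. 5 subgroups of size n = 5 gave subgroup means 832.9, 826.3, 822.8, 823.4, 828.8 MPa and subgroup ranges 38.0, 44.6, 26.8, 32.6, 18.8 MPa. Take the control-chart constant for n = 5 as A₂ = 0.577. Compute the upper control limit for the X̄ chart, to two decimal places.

X̄̄ = (832.9 + 826.3 + 822.8 + 823.4 + 828.8) / 5 = 4134.2000 / 5 = 826.8400
R̄ = (38.0 + 44.6 + 26.8 + 32.6 + 18.8) / 5 = 160.8000 / 5 = 32.1600
UCL = X̄̄ + A₂·R̄ = 826.8400 + 0.577 × 32.1600 = 845.3963

845.40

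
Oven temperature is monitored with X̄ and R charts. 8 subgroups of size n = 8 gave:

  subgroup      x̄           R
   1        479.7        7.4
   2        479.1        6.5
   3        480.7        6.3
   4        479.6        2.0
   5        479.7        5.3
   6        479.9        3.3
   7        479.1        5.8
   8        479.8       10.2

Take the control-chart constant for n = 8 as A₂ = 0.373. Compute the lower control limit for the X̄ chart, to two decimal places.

477.52

X̄̄ = (479.7 + 479.1 + 480.7 + 479.6 + 479.7 + 479.9 + 479.1 + 479.8) / 8 = 3837.6000 / 8 = 479.7000
R̄ = (7.4 + 6.5 + 6.3 + 2.0 + 5.3 + 3.3 + 5.8 + 10.2) / 8 = 46.8000 / 8 = 5.8500
LCL = X̄̄ − A₂·R̄ = 479.7000 − 0.373 × 5.8500 = 477.5179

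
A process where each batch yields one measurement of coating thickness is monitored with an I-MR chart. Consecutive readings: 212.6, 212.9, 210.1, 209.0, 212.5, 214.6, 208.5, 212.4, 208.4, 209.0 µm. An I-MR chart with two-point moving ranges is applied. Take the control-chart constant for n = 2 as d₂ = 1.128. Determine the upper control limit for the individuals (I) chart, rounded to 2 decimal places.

218.21

X̄ = (212.6 + 212.9 + 210.1 + 209.0 + 212.5 + 214.6 + 208.5 + 212.4 + 208.4 + 209.0) / 10 = 211.0000
Moving ranges: 0.3, 2.8, 1.1, 3.5, 2.1, 6.1, 3.9, 4.0, 0.6; M̄R̄ = 24.4000 / 9 = 2.7111
UCL = X̄ + 3·M̄R̄/d₂ = 211.0000 + 3 × 2.7111 / 1.128 = 218.2104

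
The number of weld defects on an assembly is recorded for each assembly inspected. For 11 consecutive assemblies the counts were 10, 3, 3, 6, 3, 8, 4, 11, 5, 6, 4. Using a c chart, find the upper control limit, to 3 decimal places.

12.907

c̄ = (10 + 3 + 3 + 6 + 3 + 8 + 4 + 11 + 5 + 6 + 4) / 11 = 63 / 11 = 5.7273
UCL = c̄ + 3√c̄ = 5.7273 + 3 × √5.7273 = 5.7273 + 3 × 2.3932 = 12.9068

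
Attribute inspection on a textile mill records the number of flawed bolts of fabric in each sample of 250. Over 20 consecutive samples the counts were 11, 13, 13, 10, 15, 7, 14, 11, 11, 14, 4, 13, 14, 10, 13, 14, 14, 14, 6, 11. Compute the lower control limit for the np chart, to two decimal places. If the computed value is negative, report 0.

1.62

p̄ = Σdᵢ / (k·n) = 232 / (20 × 250) = 0.04640
LCL = np̄ − 3·√(np̄(1−p̄)) = 11.6000 − 3 × 3.3259 = 1.6222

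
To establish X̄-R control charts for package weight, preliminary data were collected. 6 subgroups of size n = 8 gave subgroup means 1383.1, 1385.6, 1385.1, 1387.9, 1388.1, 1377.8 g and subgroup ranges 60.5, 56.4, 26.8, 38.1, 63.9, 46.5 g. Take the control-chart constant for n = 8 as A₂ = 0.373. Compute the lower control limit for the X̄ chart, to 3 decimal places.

X̄̄ = (1383.1 + 1385.6 + 1385.1 + 1387.9 + 1388.1 + 1377.8) / 6 = 8307.6000 / 6 = 1384.6000
R̄ = (60.5 + 56.4 + 26.8 + 38.1 + 63.9 + 46.5) / 6 = 292.2000 / 6 = 48.7000
LCL = X̄̄ − A₂·R̄ = 1384.6000 − 0.373 × 48.7000 = 1366.4349

1366.435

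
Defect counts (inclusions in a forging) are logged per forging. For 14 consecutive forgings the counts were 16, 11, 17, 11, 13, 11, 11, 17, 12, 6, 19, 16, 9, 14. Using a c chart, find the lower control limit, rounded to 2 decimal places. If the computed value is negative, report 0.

c̄ = (16 + 11 + 17 + 11 + 13 + 11 + 11 + 17 + 12 + 6 + 19 + 16 + 9 + 14) / 14 = 183 / 14 = 13.0714
LCL = c̄ − 3√c̄ = 13.0714 − 3 × 3.6154 = 2.2251

2.23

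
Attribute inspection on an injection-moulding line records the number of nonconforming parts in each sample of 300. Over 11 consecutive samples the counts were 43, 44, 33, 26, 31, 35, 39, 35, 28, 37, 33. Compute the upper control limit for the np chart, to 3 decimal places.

51.571

p̄ = Σdᵢ / (k·n) = 384 / (11 × 300) = 0.11636
UCL = np̄ + 3·√(np̄(1−p̄)) = 34.9091 + 3 × √(34.9091×0.88364) = 34.9091 + 3 × 5.5540 = 51.5711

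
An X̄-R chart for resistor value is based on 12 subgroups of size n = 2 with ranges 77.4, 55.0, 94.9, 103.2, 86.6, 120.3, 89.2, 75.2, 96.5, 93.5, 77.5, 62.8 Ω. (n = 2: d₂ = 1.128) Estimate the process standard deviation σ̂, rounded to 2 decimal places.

R̄ = (77.4 + 55.0 + 94.9 + 103.2 + 86.6 + 120.3 + 89.2 + 75.2 + 96.5 + 93.5 + 77.5 + 62.8) / 12 = 86.0083
σ̂ = R̄ / d₂ = 86.0083 / 1.128 = 76.2485

76.25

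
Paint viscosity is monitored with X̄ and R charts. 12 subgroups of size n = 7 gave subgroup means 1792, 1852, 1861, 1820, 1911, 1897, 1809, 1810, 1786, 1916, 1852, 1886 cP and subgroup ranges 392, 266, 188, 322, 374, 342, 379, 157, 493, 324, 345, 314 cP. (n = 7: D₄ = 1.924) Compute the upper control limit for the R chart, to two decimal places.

624.66

R̄ = (392 + 266 + 188 + 322 + 374 + 342 + 379 + 157 + 493 + 324 + 345 + 314) / 12 = 3896.0000 / 12 = 324.6667
UCL_R = D₄·R̄ = 1.924 × 324.6667 = 624.6587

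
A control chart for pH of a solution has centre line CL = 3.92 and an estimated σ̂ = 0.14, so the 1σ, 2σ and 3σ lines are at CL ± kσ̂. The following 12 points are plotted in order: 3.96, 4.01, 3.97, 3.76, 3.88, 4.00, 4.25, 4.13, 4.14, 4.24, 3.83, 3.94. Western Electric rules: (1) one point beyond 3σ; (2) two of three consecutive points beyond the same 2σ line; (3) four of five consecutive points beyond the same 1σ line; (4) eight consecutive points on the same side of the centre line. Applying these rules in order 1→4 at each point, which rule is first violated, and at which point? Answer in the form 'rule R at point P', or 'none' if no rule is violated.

Zone of each point (C = within 1σ̂, B = 1σ̂–2σ̂, A = 2σ̂–3σ̂, * = beyond 3σ̂; sign = side of CL): 1:+C, 2:+C, 3:+C, 4:-B, 5:-C, 6:+C, 7:+A, 8:+B, 9:+B, 10:+A, 11:-C, 12:+C
Rule 3 (four of five consecutive points beyond the same 1σ limit) is satisfied at point 10.

rule 3 at point 10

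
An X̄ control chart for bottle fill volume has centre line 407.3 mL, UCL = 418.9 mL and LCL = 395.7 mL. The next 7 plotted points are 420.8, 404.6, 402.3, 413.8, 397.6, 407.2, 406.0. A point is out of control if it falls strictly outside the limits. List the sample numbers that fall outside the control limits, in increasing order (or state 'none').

Compare each point to [395.7, 418.9]: sample 1 = 420.8 > UCL.

1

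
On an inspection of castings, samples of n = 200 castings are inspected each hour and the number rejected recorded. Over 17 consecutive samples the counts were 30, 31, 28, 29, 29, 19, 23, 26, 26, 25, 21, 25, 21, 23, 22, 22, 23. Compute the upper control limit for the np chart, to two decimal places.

38.89

p̄ = Σdᵢ / (k·n) = 423 / (17 × 200) = 0.12441
UCL = np̄ + 3·√(np̄(1−p̄)) = 24.8824 + 3 × √(24.8824×0.87559) = 24.8824 + 3 × 4.6676 = 38.8852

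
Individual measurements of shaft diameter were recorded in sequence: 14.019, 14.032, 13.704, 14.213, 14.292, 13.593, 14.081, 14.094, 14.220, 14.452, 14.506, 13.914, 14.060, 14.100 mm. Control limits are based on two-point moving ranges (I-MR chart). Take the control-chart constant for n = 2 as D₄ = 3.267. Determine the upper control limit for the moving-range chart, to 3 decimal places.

0.834

Moving ranges: 0.013, 0.328, 0.509, 0.079, 0.699, 0.488, 0.013, 0.126, 0.232, 0.054, 0.592, 0.146, 0.040; M̄R̄ = 3.3190 / 13 = 0.2553
UCL_MR = D₄·M̄R̄ = 3.267 × 0.2553 = 0.8341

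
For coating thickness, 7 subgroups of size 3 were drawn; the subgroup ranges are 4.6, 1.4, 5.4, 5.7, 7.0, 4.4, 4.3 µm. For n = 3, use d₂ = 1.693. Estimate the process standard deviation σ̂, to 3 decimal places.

R̄ = (4.6 + 1.4 + 5.4 + 5.7 + 7.0 + 4.4 + 4.3) / 7 = 4.6857
σ̂ = R̄ / d₂ = 4.6857 / 1.693 = 2.7677

2.768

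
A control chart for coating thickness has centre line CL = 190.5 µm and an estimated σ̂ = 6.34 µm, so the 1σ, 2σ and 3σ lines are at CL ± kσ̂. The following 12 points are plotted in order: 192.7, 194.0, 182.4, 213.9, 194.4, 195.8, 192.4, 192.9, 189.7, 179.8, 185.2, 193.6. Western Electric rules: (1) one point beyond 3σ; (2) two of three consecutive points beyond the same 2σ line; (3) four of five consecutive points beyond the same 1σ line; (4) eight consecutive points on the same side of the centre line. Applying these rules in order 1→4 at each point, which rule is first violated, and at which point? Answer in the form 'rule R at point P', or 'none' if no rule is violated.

rule 1 at point 4

Zone of each point (C = within 1σ̂, B = 1σ̂–2σ̂, A = 2σ̂–3σ̂, * = beyond 3σ̂; sign = side of CL): 1:+C, 2:+C, 3:-B, 4:+*, 5:+C, 6:+C, 7:+C, 8:+C, 9:-C, 10:-B, 11:-C, 12:+C
Rule 1 (one point beyond the 3σ limits) is satisfied at point 4.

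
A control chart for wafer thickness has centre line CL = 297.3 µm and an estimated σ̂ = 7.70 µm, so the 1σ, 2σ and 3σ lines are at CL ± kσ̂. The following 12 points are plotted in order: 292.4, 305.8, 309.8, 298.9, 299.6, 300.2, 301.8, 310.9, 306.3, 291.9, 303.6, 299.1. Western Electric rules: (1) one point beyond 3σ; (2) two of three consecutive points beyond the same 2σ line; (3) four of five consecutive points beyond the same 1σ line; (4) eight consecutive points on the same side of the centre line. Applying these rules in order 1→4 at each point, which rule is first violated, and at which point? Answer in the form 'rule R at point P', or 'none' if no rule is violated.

rule 4 at point 9

Zone of each point (C = within 1σ̂, B = 1σ̂–2σ̂, A = 2σ̂–3σ̂, * = beyond 3σ̂; sign = side of CL): 1:-C, 2:+B, 3:+B, 4:+C, 5:+C, 6:+C, 7:+C, 8:+B, 9:+B, 10:-C, 11:+C, 12:+C
Rule 4 (eight consecutive points on the same side of the centre line) is satisfied at point 9.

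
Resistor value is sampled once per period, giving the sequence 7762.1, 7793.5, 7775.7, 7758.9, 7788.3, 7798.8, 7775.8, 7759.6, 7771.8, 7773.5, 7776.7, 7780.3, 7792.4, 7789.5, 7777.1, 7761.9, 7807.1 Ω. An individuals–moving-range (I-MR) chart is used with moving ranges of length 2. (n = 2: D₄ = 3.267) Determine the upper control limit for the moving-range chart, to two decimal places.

51.78

Moving ranges: 31.4, 17.8, 16.8, 29.4, 10.5, 23.0, 16.2, 12.2, 1.7, 3.2, 3.6, 12.1, 2.9, 12.4, 15.2, 45.2; M̄R̄ = 253.6000 / 16 = 15.8500
UCL_MR = D₄·M̄R̄ = 3.267 × 15.8500 = 51.7819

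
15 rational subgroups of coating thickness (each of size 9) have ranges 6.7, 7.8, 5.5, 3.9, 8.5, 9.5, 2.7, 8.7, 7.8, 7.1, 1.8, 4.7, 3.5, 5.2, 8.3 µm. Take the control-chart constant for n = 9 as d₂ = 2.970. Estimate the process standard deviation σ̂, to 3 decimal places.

R̄ = (6.7 + 7.8 + 5.5 + 3.9 + 8.5 + 9.5 + 2.7 + 8.7 + 7.8 + 7.1 + 1.8 + 4.7 + 3.5 + 5.2 + 8.3) / 15 = 6.1133
σ̂ = R̄ / d₂ = 6.1133 / 2.970 = 2.0584

2.058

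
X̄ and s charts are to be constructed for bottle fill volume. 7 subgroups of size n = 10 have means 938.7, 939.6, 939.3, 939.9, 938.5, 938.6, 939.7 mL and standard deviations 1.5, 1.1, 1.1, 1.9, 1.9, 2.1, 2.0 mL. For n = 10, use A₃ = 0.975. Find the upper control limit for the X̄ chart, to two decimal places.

940.80

X̄̄ = (938.7 + 939.6 + 939.3 + 939.9 + 938.5 + 938.6 + 939.7) / 7 = 939.1857
s̄ = (1.5 + 1.1 + 1.1 + 1.9 + 1.9 + 2.1 + 2.0) / 7 = 1.6571
UCL = X̄̄ + A₃·s̄ = 939.1857 + 0.975 × 1.6571 = 940.8014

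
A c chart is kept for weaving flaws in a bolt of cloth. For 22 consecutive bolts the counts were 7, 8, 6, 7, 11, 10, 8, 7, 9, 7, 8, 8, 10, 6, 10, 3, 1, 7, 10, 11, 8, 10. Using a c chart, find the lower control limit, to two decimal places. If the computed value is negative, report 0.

0.00

c̄ = (7 + 8 + 6 + 7 + 11 + 10 + 8 + 7 + 9 + 7 + 8 + 8 + 10 + 6 + 10 + 3 + 1 + 7 + 10 + 11 + 8 + 10) / 22 = 172 / 22 = 7.8182
LCL = c̄ − 3√c̄ = 7.8182 − 3 × 2.7961 = -0.5701 → 0 (cannot be negative)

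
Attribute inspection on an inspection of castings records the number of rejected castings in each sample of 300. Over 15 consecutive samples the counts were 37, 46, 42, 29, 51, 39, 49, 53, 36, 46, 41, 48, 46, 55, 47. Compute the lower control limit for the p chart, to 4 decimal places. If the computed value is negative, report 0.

0.0863

p̄ = Σdᵢ / (k·n) = 665 / (15 × 300) = 0.14778
LCL = p̄ − 3·√(p̄(1−p̄)/n) = 0.14778 − 3 × 0.02049 = 0.08631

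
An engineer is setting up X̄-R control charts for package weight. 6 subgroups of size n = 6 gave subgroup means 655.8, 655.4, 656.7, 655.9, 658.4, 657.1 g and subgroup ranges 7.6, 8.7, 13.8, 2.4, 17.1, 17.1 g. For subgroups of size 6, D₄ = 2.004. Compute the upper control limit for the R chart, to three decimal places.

R̄ = (7.6 + 8.7 + 13.8 + 2.4 + 17.1 + 17.1) / 6 = 66.7000 / 6 = 11.1167
UCL_R = D₄·R̄ = 2.004 × 11.1167 = 22.2778

22.278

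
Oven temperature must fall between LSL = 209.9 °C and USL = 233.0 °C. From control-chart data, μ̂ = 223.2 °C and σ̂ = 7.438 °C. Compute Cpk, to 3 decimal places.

Cpu = (USL − μ̂) / (3σ̂) = (233.0 − 223.2) / (3 × 7.438) = 0.4392; Cpl = (μ̂ − LSL) / (3σ̂) = (223.2 − 209.9) / (3 × 7.438) = 0.5960; Cpk = min(Cpu, Cpl) = 0.4392

0.439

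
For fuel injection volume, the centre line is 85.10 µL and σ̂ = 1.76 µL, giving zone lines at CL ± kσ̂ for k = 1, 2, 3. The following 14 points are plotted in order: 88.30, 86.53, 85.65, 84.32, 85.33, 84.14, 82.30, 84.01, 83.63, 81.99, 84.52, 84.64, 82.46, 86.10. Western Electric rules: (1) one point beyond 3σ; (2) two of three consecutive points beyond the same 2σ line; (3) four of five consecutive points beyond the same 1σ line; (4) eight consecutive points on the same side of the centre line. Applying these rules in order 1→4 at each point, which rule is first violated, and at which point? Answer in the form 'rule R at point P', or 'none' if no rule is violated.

rule 4 at point 13

Zone of each point (C = within 1σ̂, B = 1σ̂–2σ̂, A = 2σ̂–3σ̂, * = beyond 3σ̂; sign = side of CL): 1:+B, 2:+C, 3:+C, 4:-C, 5:+C, 6:-C, 7:-B, 8:-C, 9:-C, 10:-B, 11:-C, 12:-C, 13:-B, 14:+C
Rule 4 (eight consecutive points on the same side of the centre line) is satisfied at point 13.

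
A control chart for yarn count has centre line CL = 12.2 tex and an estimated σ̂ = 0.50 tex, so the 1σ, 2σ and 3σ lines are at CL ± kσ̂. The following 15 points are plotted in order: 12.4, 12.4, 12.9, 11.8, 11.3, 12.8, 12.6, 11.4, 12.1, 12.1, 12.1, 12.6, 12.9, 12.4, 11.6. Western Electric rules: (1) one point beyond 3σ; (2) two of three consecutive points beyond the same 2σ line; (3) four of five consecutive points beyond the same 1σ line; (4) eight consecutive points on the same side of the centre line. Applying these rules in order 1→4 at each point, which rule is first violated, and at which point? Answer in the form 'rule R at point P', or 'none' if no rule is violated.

none

Zone of each point (C = within 1σ̂, B = 1σ̂–2σ̂, A = 2σ̂–3σ̂, * = beyond 3σ̂; sign = side of CL): 1:+C, 2:+C, 3:+B, 4:-C, 5:-B, 6:+B, 7:+C, 8:-B, 9:-C, 10:-C, 11:-C, 12:+C, 13:+B, 14:+C, 15:-B
No rule fires across all 15 points.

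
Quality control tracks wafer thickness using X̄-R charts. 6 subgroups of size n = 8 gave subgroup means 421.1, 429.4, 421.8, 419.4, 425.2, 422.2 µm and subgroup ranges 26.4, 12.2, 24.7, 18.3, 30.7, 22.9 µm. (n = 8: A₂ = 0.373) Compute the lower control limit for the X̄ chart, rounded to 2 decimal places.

X̄̄ = (421.1 + 429.4 + 421.8 + 419.4 + 425.2 + 422.2) / 6 = 2539.1000 / 6 = 423.1833
R̄ = (26.4 + 12.2 + 24.7 + 18.3 + 30.7 + 22.9) / 6 = 135.2000 / 6 = 22.5333
LCL = X̄̄ − A₂·R̄ = 423.1833 − 0.373 × 22.5333 = 414.7784

414.78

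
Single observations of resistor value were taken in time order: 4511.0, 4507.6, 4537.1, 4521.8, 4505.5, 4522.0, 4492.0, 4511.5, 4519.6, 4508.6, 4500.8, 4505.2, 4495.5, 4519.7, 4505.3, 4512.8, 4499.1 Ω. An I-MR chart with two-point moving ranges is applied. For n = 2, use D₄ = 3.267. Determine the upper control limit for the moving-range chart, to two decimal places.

Moving ranges: 3.4, 29.5, 15.3, 16.3, 16.5, 30.0, 19.5, 8.1, 11.0, 7.8, 4.4, 9.7, 24.2, 14.4, 7.5, 13.7; M̄R̄ = 231.3000 / 16 = 14.4563
UCL_MR = D₄·M̄R̄ = 3.267 × 14.4563 = 47.2286

47.23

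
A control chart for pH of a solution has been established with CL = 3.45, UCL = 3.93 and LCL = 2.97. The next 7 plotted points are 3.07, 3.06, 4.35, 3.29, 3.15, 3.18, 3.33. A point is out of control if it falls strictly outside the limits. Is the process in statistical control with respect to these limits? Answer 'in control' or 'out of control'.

out of control

Compare each point to [2.97, 3.93]: sample 3 = 4.35 > UCL.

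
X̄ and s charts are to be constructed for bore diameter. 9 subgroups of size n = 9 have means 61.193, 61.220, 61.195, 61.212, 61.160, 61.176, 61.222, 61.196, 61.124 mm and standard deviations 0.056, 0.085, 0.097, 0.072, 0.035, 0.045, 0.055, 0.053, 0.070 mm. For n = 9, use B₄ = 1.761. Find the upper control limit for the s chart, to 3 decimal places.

0.111

s̄ = (0.056 + 0.085 + 0.097 + 0.072 + 0.035 + 0.045 + 0.055 + 0.053 + 0.070) / 9 = 0.0631
UCL_s = B₄·s̄ = 1.761 × 0.0631 = 0.1111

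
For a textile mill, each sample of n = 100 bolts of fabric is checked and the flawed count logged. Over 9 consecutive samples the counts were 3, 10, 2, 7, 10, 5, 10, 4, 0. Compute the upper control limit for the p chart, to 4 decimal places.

p̄ = Σdᵢ / (k·n) = 51 / (9 × 100) = 0.05667
UCL = p̄ + 3·√(p̄(1−p̄)/n) = 0.05667 + 3 × √(0.05667×0.94333/100) = 0.05667 + 3 × 0.02312 = 0.12603

0.1260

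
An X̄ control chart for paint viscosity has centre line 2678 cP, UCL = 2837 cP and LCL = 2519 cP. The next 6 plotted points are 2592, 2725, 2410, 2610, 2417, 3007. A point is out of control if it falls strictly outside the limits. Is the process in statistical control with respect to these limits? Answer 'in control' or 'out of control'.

out of control

Compare each point to [2519, 2837]: sample 3 = 2410 < LCL; sample 5 = 2417 < LCL; sample 6 = 3007 > UCL.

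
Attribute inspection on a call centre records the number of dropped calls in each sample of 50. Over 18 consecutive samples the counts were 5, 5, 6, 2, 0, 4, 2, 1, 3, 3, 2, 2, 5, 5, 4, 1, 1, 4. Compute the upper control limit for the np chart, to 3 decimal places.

8.137

p̄ = Σdᵢ / (k·n) = 55 / (18 × 50) = 0.06111
UCL = np̄ + 3·√(np̄(1−p̄)) = 3.0556 + 3 × √(3.0556×0.93889) = 3.0556 + 3 × 1.6938 = 8.1368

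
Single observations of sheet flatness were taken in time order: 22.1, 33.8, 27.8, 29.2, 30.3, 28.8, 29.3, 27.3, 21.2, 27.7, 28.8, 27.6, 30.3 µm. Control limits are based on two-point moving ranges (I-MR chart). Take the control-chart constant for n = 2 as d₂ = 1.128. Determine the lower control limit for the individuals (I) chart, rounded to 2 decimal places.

X̄ = (22.1 + 33.8 + 27.8 + 29.2 + 30.3 + 28.8 + 29.3 + 27.3 + 21.2 + 27.7 + 28.8 + 27.6 + 30.3) / 13 = 28.0154
Moving ranges: 11.7, 6.0, 1.4, 1.1, 1.5, 0.5, 2.0, 6.1, 6.5, 1.1, 1.2, 2.7; M̄R̄ = 41.8000 / 12 = 3.4833
LCL = X̄ − 3·M̄R̄/d₂ = 28.0154 − 3 × 3.4833 / 1.128 = 18.7512

18.75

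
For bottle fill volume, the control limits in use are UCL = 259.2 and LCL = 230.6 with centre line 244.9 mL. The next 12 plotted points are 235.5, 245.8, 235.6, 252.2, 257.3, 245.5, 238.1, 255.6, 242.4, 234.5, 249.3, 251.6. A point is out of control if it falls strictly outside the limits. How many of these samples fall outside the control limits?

All 12 points lie within [230.6, 259.2].

0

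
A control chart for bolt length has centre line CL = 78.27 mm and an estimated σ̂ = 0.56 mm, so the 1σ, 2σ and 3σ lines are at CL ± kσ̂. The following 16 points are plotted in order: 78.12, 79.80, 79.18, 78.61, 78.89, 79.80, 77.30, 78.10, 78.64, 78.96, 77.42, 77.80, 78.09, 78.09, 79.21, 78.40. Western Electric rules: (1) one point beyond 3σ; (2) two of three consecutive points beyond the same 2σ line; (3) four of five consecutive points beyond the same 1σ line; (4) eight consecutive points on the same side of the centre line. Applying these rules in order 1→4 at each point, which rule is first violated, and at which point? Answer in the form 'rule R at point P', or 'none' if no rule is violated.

rule 3 at point 6

Zone of each point (C = within 1σ̂, B = 1σ̂–2σ̂, A = 2σ̂–3σ̂, * = beyond 3σ̂; sign = side of CL): 1:-C, 2:+A, 3:+B, 4:+C, 5:+B, 6:+A, 7:-B, 8:-C, 9:+C, 10:+B, 11:-B, 12:-C, 13:-C, 14:-C, 15:+B, 16:+C
Rule 3 (four of five consecutive points beyond the same 1σ limit) is satisfied at point 6.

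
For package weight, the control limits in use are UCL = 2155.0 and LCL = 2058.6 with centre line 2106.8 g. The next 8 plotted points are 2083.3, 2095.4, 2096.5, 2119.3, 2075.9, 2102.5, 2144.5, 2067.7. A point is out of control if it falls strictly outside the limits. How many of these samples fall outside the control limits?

0

All 8 points lie within [2058.6, 2155.0].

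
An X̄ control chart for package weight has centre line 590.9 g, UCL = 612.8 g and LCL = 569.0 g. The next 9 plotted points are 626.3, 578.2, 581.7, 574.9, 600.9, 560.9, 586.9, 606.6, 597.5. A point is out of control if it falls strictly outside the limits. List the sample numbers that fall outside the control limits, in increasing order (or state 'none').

1, 6

Compare each point to [569.0, 612.8]: sample 1 = 626.3 > UCL; sample 6 = 560.9 < LCL.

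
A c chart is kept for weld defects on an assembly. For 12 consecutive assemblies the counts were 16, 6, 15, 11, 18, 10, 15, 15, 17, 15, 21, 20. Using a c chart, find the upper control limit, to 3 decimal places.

26.503

c̄ = (16 + 6 + 15 + 11 + 18 + 10 + 15 + 15 + 17 + 15 + 21 + 20) / 12 = 179 / 12 = 14.9167
UCL = c̄ + 3√c̄ = 14.9167 + 3 × √14.9167 = 14.9167 + 3 × 3.8622 = 26.5033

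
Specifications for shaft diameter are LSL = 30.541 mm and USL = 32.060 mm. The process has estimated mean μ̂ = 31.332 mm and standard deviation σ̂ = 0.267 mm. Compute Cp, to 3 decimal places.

Cp = (USL − LSL) / (6σ̂) = (32.060 − 30.541) / (6 × 0.267) = 1.5190 / 1.6020 = 0.9482

0.948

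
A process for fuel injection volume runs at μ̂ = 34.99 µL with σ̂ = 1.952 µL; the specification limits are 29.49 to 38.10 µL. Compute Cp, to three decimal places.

0.735

Cp = (USL − LSL) / (6σ̂) = (38.10 − 29.49) / (6 × 1.952) = 8.6100 / 11.7120 = 0.7351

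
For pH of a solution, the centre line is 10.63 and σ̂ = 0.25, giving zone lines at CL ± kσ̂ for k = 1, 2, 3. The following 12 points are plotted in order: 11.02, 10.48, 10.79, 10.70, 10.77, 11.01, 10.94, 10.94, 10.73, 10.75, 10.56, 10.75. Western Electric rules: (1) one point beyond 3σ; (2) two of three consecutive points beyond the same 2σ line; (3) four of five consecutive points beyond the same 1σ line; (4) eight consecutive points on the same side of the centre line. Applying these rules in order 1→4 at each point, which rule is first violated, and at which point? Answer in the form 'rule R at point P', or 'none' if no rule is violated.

Zone of each point (C = within 1σ̂, B = 1σ̂–2σ̂, A = 2σ̂–3σ̂, * = beyond 3σ̂; sign = side of CL): 1:+B, 2:-C, 3:+C, 4:+C, 5:+C, 6:+B, 7:+B, 8:+B, 9:+C, 10:+C, 11:-C, 12:+C
Rule 4 (eight consecutive points on the same side of the centre line) is satisfied at point 10.

rule 4 at point 10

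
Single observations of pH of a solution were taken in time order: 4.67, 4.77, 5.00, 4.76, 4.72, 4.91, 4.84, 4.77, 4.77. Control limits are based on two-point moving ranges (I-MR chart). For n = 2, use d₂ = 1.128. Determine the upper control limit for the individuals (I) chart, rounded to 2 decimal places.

5.11

X̄ = (4.67 + 4.77 + 5.00 + 4.76 + 4.72 + 4.91 + 4.84 + 4.77 + 4.77) / 9 = 4.8011
Moving ranges: 0.10, 0.23, 0.24, 0.04, 0.19, 0.07, 0.07, 0.00; M̄R̄ = 0.9400 / 8 = 0.1175
UCL = X̄ + 3·M̄R̄/d₂ = 4.8011 + 3 × 0.1175 / 1.128 = 5.1136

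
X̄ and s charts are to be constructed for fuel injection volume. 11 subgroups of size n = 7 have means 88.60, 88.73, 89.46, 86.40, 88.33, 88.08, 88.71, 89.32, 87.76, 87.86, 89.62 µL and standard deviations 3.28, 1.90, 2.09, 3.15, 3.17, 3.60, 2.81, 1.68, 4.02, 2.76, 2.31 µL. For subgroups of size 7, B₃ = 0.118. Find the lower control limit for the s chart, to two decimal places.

0.33

s̄ = (3.28 + 1.90 + 2.09 + 3.15 + 3.17 + 3.60 + 2.81 + 1.68 + 4.02 + 2.76 + 2.31) / 11 = 2.7973
LCL_s = B₃·s̄ = 0.118 × 2.7973 = 0.3301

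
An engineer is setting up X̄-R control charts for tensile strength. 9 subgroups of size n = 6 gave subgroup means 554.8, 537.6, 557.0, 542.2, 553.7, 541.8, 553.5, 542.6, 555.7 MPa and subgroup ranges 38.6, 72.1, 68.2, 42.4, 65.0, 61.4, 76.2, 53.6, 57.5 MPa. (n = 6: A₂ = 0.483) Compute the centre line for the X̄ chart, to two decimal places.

X̄̄ = (554.8 + 537.6 + 557.0 + 542.2 + 553.7 + 541.8 + 553.5 + 542.6 + 555.7) / 9 = 4938.9000 / 9 = 548.7667
CL = X̄̄ = 548.7667

548.77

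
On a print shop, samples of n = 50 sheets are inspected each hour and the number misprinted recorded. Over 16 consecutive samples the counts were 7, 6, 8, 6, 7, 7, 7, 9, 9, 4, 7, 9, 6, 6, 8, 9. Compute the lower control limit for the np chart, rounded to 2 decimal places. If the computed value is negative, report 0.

p̄ = Σdᵢ / (k·n) = 115 / (16 × 50) = 0.14375
LCL = np̄ − 3·√(np̄(1−p̄)) = 7.1875 − 3 × 2.4808 = -0.2549 → 0 (negative, so LCL = 0)

0.00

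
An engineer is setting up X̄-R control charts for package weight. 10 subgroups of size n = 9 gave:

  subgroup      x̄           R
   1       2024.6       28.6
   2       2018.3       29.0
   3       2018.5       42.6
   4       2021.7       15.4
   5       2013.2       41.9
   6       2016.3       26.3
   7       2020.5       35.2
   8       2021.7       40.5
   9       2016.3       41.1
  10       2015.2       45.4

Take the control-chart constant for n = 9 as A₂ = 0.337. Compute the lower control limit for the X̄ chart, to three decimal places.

2006.970

X̄̄ = (2024.6 + 2018.3 + 2018.5 + 2021.7 + 2013.2 + 2016.3 + 2020.5 + 2021.7 + 2016.3 + 2015.2) / 10 = 20186.3000 / 10 = 2018.6300
R̄ = (28.6 + 29.0 + 42.6 + 15.4 + 41.9 + 26.3 + 35.2 + 40.5 + 41.1 + 45.4) / 10 = 346.0000 / 10 = 34.6000
LCL = X̄̄ − A₂·R̄ = 2018.6300 − 0.337 × 34.6000 = 2006.9698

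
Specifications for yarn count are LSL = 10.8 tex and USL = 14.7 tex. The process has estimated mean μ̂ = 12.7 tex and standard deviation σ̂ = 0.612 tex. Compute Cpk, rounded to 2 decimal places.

1.03

Cpu = (USL − μ̂) / (3σ̂) = (14.7 − 12.7) / (3 × 0.612) = 1.0893; Cpl = (μ̂ − LSL) / (3σ̂) = (12.7 − 10.8) / (3 × 0.612) = 1.0349; Cpk = min(Cpu, Cpl) = 1.0349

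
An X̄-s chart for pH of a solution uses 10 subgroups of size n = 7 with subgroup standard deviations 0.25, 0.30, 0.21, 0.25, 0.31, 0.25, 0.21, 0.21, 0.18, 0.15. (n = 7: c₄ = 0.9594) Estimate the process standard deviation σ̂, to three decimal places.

s̄ = (0.25 + 0.30 + 0.21 + 0.25 + 0.31 + 0.25 + 0.21 + 0.21 + 0.18 + 0.15) / 10 = 0.2320
σ̂ = s̄ / c₄ = 0.2320 / 0.9594 = 0.2418

0.242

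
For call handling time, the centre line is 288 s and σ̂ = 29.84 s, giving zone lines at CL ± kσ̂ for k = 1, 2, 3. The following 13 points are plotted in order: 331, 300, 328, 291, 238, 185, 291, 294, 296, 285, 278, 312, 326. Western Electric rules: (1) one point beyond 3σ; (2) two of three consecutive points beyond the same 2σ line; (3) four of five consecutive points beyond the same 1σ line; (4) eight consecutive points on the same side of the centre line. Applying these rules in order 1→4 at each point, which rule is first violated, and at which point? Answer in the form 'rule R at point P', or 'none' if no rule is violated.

rule 1 at point 6

Zone of each point (C = within 1σ̂, B = 1σ̂–2σ̂, A = 2σ̂–3σ̂, * = beyond 3σ̂; sign = side of CL): 1:+B, 2:+C, 3:+B, 4:+C, 5:-B, 6:-*, 7:+C, 8:+C, 9:+C, 10:-C, 11:-C, 12:+C, 13:+B
Rule 1 (one point beyond the 3σ limits) is satisfied at point 6.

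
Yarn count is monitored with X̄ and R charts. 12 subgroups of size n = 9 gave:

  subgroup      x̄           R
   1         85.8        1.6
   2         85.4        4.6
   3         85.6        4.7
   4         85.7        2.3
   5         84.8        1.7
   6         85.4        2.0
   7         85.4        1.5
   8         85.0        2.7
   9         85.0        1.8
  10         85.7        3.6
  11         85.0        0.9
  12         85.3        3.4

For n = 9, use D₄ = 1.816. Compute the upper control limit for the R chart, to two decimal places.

4.66

R̄ = (1.6 + 4.6 + 4.7 + 2.3 + 1.7 + 2.0 + 1.5 + 2.7 + 1.8 + 3.6 + 0.9 + 3.4) / 12 = 30.8000 / 12 = 2.5667
UCL_R = D₄·R̄ = 1.816 × 2.5667 = 4.6611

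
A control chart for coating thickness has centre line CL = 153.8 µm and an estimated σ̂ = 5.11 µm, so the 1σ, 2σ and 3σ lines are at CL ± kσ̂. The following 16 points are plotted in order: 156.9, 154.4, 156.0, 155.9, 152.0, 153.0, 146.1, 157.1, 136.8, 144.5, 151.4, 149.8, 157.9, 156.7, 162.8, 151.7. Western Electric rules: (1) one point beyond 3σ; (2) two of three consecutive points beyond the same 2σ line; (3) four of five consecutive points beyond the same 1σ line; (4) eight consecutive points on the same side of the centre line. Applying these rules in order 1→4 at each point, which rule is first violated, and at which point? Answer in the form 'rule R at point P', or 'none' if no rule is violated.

rule 1 at point 9

Zone of each point (C = within 1σ̂, B = 1σ̂–2σ̂, A = 2σ̂–3σ̂, * = beyond 3σ̂; sign = side of CL): 1:+C, 2:+C, 3:+C, 4:+C, 5:-C, 6:-C, 7:-B, 8:+C, 9:-*, 10:-B, 11:-C, 12:-C, 13:+C, 14:+C, 15:+B, 16:-C
Rule 1 (one point beyond the 3σ limits) is satisfied at point 9.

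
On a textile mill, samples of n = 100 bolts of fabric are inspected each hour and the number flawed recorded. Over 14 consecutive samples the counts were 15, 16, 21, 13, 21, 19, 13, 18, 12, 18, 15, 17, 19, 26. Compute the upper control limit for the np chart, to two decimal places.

p̄ = Σdᵢ / (k·n) = 243 / (14 × 100) = 0.17357
UCL = np̄ + 3·√(np̄(1−p̄)) = 17.3571 + 3 × √(17.3571×0.82643) = 17.3571 + 3 × 3.7874 = 28.7194

28.72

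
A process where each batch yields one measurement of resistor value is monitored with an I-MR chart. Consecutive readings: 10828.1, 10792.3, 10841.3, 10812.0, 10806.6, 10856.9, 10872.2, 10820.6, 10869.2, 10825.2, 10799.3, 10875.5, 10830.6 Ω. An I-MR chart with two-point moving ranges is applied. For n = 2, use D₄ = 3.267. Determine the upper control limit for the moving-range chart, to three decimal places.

Moving ranges: 35.8, 49.0, 29.3, 5.4, 50.3, 15.3, 51.6, 48.6, 44.0, 25.9, 76.2, 44.9; M̄R̄ = 476.3000 / 12 = 39.6917
UCL_MR = D₄·M̄R̄ = 3.267 × 39.6917 = 129.6727

129.673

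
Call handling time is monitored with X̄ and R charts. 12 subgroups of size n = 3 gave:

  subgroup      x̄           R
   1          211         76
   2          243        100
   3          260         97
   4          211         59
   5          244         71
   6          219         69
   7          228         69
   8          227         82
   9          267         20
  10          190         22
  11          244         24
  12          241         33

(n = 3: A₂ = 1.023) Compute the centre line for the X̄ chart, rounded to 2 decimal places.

232.08

X̄̄ = (211 + 243 + 260 + 211 + 244 + 219 + 228 + 227 + 267 + 190 + 244 + 241) / 12 = 2785.0000 / 12 = 232.0833
CL = X̄̄ = 232.0833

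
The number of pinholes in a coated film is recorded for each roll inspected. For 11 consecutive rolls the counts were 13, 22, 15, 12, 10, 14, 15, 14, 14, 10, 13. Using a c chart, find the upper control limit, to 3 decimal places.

c̄ = (13 + 22 + 15 + 12 + 10 + 14 + 15 + 14 + 14 + 10 + 13) / 11 = 152 / 11 = 13.8182
UCL = c̄ + 3√c̄ = 13.8182 + 3 × √13.8182 = 13.8182 + 3 × 3.7173 = 24.9700

24.970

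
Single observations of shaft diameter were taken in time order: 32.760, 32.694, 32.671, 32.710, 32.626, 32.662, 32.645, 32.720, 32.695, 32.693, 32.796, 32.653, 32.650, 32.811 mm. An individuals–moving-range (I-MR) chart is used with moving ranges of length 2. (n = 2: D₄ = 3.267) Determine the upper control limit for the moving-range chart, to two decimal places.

Moving ranges: 0.066, 0.023, 0.039, 0.084, 0.036, 0.017, 0.075, 0.025, 0.002, 0.103, 0.143, 0.003, 0.161; M̄R̄ = 0.7770 / 13 = 0.0598
UCL_MR = D₄·M̄R̄ = 3.267 × 0.0598 = 0.1953

0.20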